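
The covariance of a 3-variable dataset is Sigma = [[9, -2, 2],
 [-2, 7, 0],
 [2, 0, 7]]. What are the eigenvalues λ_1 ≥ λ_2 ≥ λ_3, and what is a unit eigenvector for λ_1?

Step 1 — characteristic polynomial p(λ) = det(λI - Sigma) = λ³ - tr·λ² + c_1·λ - det, where tr = trace, c_1 = sum of the principal 2×2 minors, det = det(Sigma):
  tr = 9 + 7 + 7 = 23,
  c_1 = (9·7 - (-2)²) + (9·7 - (2)²) + (7·7 - (0)²) = 59 + 59 + 49 = 167,
  det = 9·(7·7 - (0)²) - (-2)·((-2)·7 - (0)·(2)) + (2)·((-2)·(0) - 7·(2)) = 9·(49) - (-2)·(-14) + (2)·(-14) = 385.
  So p(λ) = λ³ - 23λ² + 167λ - 385.
Step 2 — look for an integer root (rational root theorem: any rational root is an integer divisor of 385). Testing λ = 5:
  p(5) = 125 - 575 + 835 - 385 = 0  ✓
  Dividing out (λ - 5): p(λ) = (λ - 5)(λ² - 18λ + 77).
Step 3 — remaining eigenvalues from the quadratic λ² - 18λ + 77 = 0:
  Δ = 18² - 4·77 = 324 - 308 = 16,  λ = (18 ± √16)/2 = (18 ± 4)/2 = 11 or 7.
  Sorted: λ_1 = 11,  λ_2 = 7,  λ_3 = 5  (check: sum = 23 = tr ✓).

Step 4 — unit eigenvector for λ_1 = 11: v spans the null space of (Sigma - λ_1 I), whose rows are
  r_1 = (-2, -2, 2),  r_2 = (-2, -4, 0),  r_3 = (2, 0, -4).
  v is orthogonal to every row, so take v ∝ r_1 × r_2 = ((-2)·(0) - (2)·(-4), (2)·(-2) - (-2)·(0), (-2)·(-4) - (-2)·(-2)) = (8, -4, 4).
  Rescale (divide by 4): u = (2, -1, 1).
  ||u|| = √((2)² + (-1)² + (1)²) = √(6) ≈ 2.4495,  v_1 = u/||u|| ≈ (0.8165, -0.4082, 0.4082) (||v_1|| = 1).

λ_1 = 11,  λ_2 = 7,  λ_3 = 5;  v_1 ≈ (0.8165, -0.4082, 0.4082)


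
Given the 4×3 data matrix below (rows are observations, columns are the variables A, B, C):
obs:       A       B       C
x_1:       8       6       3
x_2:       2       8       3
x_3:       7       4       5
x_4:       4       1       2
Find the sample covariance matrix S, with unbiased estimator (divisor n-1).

Step 1 — column means:
  mean(A) = (8 + 2 + 7 + 4) / 4 = 21/4 = 5.25
  mean(B) = (6 + 8 + 4 + 1) / 4 = 19/4 = 4.75
  mean(C) = (3 + 3 + 5 + 2) / 4 = 13/4 = 3.25

Step 2 — sample covariance S[i,j] = (1/(n-1)) · Σ_k (x_{k,i} - mean_i) · (x_{k,j} - mean_j), with n-1 = 3.
  S[A,A] = ((2.75)·(2.75) + (-3.25)·(-3.25) + (1.75)·(1.75) + (-1.25)·(-1.25)) / 3 = 22.75/3 = 7.5833
  S[A,B] = ((2.75)·(1.25) + (-3.25)·(3.25) + (1.75)·(-0.75) + (-1.25)·(-3.75)) / 3 = -3.75/3 = -1.25
  S[A,C] = ((2.75)·(-0.25) + (-3.25)·(-0.25) + (1.75)·(1.75) + (-1.25)·(-1.25)) / 3 = 4.75/3 = 1.5833
  S[B,B] = ((1.25)·(1.25) + (3.25)·(3.25) + (-0.75)·(-0.75) + (-3.75)·(-3.75)) / 3 = 26.75/3 = 8.9167
  S[B,C] = ((1.25)·(-0.25) + (3.25)·(-0.25) + (-0.75)·(1.75) + (-3.75)·(-1.25)) / 3 = 2.25/3 = 0.75
  S[C,C] = ((-0.25)·(-0.25) + (-0.25)·(-0.25) + (1.75)·(1.75) + (-1.25)·(-1.25)) / 3 = 4.75/3 = 1.5833

S is symmetric (S[j,i] = S[i,j]). Assembling:

S = [[7.5833, -1.25, 1.5833],
 [-1.25, 8.9167, 0.75],
 [1.5833, 0.75, 1.5833]]


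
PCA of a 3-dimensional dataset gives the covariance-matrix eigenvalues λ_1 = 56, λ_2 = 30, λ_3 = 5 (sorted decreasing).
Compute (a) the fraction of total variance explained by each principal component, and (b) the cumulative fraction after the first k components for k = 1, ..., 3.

Step 1 — total variance = trace(Sigma) = Σ λ_i = 56 + 30 + 5 = 91.

Step 2 — fraction explained by component i = λ_i / Σ λ:
  PC1: 56/91 = 0.6154
  PC2: 30/91 = 0.3297
  PC3: 5/91 = 0.0549

Step 3 — cumulative fraction after k components = (λ_1 + ... + λ_k) / Σ λ:
  k = 1: 56/91 = 0.6154
  k = 2: (56 + 30)/91 = 86/91 = 0.9451
  k = 3: (56 + 30 + 5)/91 = 91/91 = 1

Summary (fraction, with percent):

explained: PC1 0.6154 (61.54%), PC2 0.3297 (32.97%), PC3 0.0549 (5.49%);  cumulative: 0.6154, 0.9451, 1


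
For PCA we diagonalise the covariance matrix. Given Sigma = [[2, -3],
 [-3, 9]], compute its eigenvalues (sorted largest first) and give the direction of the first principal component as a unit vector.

Step 1 — characteristic polynomial of 2×2 Sigma:
  det(Sigma - λI) = λ² - trace · λ + det = 0.
  trace = 2 + 9 = 11, det = 2·9 - (-3)² = 9.
Step 2 — discriminant:
  Δ = trace² - 4·det = 121 - 36 = 85.
Step 3 — eigenvalues:
  λ = (trace ± √Δ)/2 = (11 ± 9.2195)/2,
  λ_1 = 10.1098,  λ_2 = 0.8902.

Step 4 — unit eigenvector for λ_1: solve (Sigma - λ_1 I)v = 0. First row:
  (2 - 10.1098)·v_x + (-3)·v_y = 0, i.e. (-8.1098)·v_x + (-3)·v_y = 0,
  so v ∝ (b, λ_1 - a) = (-3, 8.1098); multiply by -1 so the first entry is positive: u = (3, -8.1098).
  ||u|| = √((3)² + (-8.1098)²) = √(74.7684) ≈ 8.6469,
  v_1 = u/||u|| ≈ (0.3469, -0.9379) (||v_1|| = 1).

λ_1 = 10.1098,  λ_2 = 0.8902;  v_1 ≈ (0.3469, -0.9379)


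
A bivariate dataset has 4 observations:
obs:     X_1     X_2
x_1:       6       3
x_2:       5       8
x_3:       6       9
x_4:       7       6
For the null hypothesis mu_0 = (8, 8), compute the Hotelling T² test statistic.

Step 1 — sample mean vector:
  mean(X_1) = (6 + 5 + 6 + 7) / 4 = 24/4 = 6
  mean(X_2) = (3 + 8 + 9 + 6) / 4 = 26/4 = 6.5
  x̄ = (6, 6.5),  deviation x̄ - mu_0 = (6, 6.5) - (8, 8) = (-2, -1.5).

Step 2 — sample covariance matrix, S[i,j] = (1/(n-1)) · Σ_k (x_{k,i} - mean_i) · (x_{k,j} - mean_j), divisor n-1 = 3:
  S[X_1,X_1] = ((0)·(0) + (-1)·(-1) + (0)·(0) + (1)·(1)) / 3 = 2/3 = 0.6667
  S[X_1,X_2] = ((0)·(-3.5) + (-1)·(1.5) + (0)·(2.5) + (1)·(-0.5)) / 3 = -2/3 = -0.6667
  S[X_2,X_2] = ((-3.5)·(-3.5) + (1.5)·(1.5) + (2.5)·(2.5) + (-0.5)·(-0.5)) / 3 = 21/3 = 7
  S = [[0.6667, -0.6667],
 [-0.6667, 7]].

Step 3 — invert S. det(S) = 0.6667·7 - (-0.6667)² = 4.2222.
  S^{-1} = (1/det) · [[d, -b], [-b, a]] = [[1.6579, 0.1579],
 [0.1579, 0.1579]].

Step 4 — quadratic form (x̄ - mu_0)^T · S^{-1} · (x̄ - mu_0):
  S^{-1} · (x̄ - mu_0) = (-3.5526, -0.5526),
  (x̄ - mu_0)^T · [...] = (-2)·(-3.5526) + (-1.5)·(-0.5526) = 7.9342.

Step 5 — scale by n: T² = 4 · 7.9342 = 31.7368.

T² ≈ 31.7368


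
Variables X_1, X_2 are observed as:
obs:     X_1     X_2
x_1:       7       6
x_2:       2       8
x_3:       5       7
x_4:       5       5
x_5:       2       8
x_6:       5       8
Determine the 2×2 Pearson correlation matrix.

Step 1 — column means:
  mean(X_1) = (7 + 2 + 5 + 5 + 2 + 5) / 6 = 26/6 = 4.3333
  mean(X_2) = (6 + 8 + 7 + 5 + 8 + 8) / 6 = 42/6 = 7

Step 2 — sample variances and covariances s[i,j] = (1/(n-1)) · Σ_k (x_{k,i} - mean_i) · (x_{k,j} - mean_j), with n-1 = 5:
  s[X_1,X_1] = ((2.6667)·(2.6667) + (-2.3333)·(-2.3333) + (0.6667)·(0.6667) + (0.6667)·(0.6667) + (-2.3333)·(-2.3333) + (0.6667)·(0.6667)) / 5 = 19.3333/5 = 3.8667
  s[X_1,X_2] = ((2.6667)·(-1) + (-2.3333)·(1) + (0.6667)·(0) + (0.6667)·(-2) + (-2.3333)·(1) + (0.6667)·(1)) / 5 = -8/5 = -1.6
  s[X_2,X_2] = ((-1)·(-1) + (1)·(1) + (0)·(0) + (-2)·(-2) + (1)·(1) + (1)·(1)) / 5 = 8/5 = 1.6
  Sample standard deviations s_i = √(s[i,i]):
  s(X_1) = √(3.8667) = 1.9664
  s(X_2) = √(1.6) = 1.2649

Step 3 — r_{ij} = s_{ij} / (s_i · s_j):
  r[X_1,X_1] = 1 (diagonal).
  r[X_1,X_2] = -1.6 / (1.9664 · 1.2649) = -1.6 / 2.4873 = -0.6433
  r[X_2,X_2] = 1 (diagonal).

R is symmetric with unit diagonal. Assembling:

R = [[1, -0.6433],
 [-0.6433, 1]]


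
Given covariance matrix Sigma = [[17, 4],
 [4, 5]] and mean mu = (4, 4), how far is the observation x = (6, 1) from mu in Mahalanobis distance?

Step 1 — centre the observation: (x - mu) = (2, -3).

Step 2 — invert Sigma. det(Sigma) = 17·5 - (4)² = 69.
  Sigma^{-1} = (1/det) · [[d, -b], [-b, a]] = [[0.0725, -0.058],
 [-0.058, 0.2464]].

Step 3 — form the quadratic (x - mu)^T · Sigma^{-1} · (x - mu):
  Sigma^{-1} · (x - mu) = (0.3188, -0.8551).
  (x - mu)^T · [Sigma^{-1} · (x - mu)] = (2)·(0.3188) + (-3)·(-0.8551) = 3.2029.

Step 4 — take square root: d = √(3.2029) ≈ 1.7897.

d(x, mu) = √(3.2029) ≈ 1.7897


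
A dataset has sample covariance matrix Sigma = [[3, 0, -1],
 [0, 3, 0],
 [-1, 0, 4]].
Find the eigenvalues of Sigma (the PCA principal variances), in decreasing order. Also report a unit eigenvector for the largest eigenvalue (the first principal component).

Step 1 — characteristic polynomial p(λ) = det(λI - Sigma) = λ³ - tr·λ² + c_1·λ - det, where tr = trace, c_1 = sum of the principal 2×2 minors, det = det(Sigma):
  tr = 3 + 3 + 4 = 10,
  c_1 = (3·3 - (0)²) + (3·4 - (-1)²) + (3·4 - (0)²) = 9 + 11 + 12 = 32,
  det = 3·(3·4 - (0)²) - (0)·((0)·4 - (0)·(-1)) + (-1)·((0)·(0) - 3·(-1)) = 3·(12) - (0)·(0) + (-1)·(3) = 33.
  So p(λ) = λ³ - 10λ² + 32λ - 33.
Step 2 — look for an integer root (rational root theorem: any rational root is an integer divisor of 33). Testing λ = 3:
  p(3) = 27 - 90 + 96 - 33 = 0  ✓
  Dividing out (λ - 3): p(λ) = (λ - 3)(λ² - 7λ + 11).
Step 3 — remaining eigenvalues from the quadratic λ² - 7λ + 11 = 0:
  Δ = 7² - 4·11 = 49 - 44 = 5,  λ = (7 ± √5)/2 = (7 ± 2.2361)/2 ≈ 4.618 or 2.382.
  Sorted: λ_1 = 4.618,  λ_2 = 3,  λ_3 = 2.382  (check: sum = 10 = tr ✓).

Step 4 — unit eigenvector for λ_1 ≈ 4.618: v spans the null space of (Sigma - λ_1 I), whose rows are
  r_1 = (-1.618, 0, -1),  r_2 = (0, -1.618, 0),  r_3 = (-1, 0, -0.618).
  v is orthogonal to every row, so take v ∝ r_1 × r_2 = ((0)·(0) - (-1)·(-1.618), (-1)·(0) - (-1.618)·(0), (-1.618)·(-1.618) - (0)·(0)) ≈ (-1.618, 0, 2.618).
  Rescale (multiply by -1 so the first nonzero entry is positive): u = (1.618, 0, -2.618).
  ||u|| = √((1.618)² + (0)² + (-2.618)²) = √(9.4721) ≈ 3.0777,  v_1 = u/||u|| ≈ (0.5257, 0, -0.8507) (||v_1|| = 1).

λ_1 = 4.618,  λ_2 = 3,  λ_3 = 2.382;  v_1 ≈ (0.5257, 0, -0.8507)


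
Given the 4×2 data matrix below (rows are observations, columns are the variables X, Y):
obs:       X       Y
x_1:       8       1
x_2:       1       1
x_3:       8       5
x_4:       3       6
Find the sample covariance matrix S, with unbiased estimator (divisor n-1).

Step 1 — column means:
  mean(X) = (8 + 1 + 8 + 3) / 4 = 20/4 = 5
  mean(Y) = (1 + 1 + 5 + 6) / 4 = 13/4 = 3.25

Step 2 — sample covariance S[i,j] = (1/(n-1)) · Σ_k (x_{k,i} - mean_i) · (x_{k,j} - mean_j), with n-1 = 3.
  S[X,X] = ((3)·(3) + (-4)·(-4) + (3)·(3) + (-2)·(-2)) / 3 = 38/3 = 12.6667
  S[X,Y] = ((3)·(-2.25) + (-4)·(-2.25) + (3)·(1.75) + (-2)·(2.75)) / 3 = 2/3 = 0.6667
  S[Y,Y] = ((-2.25)·(-2.25) + (-2.25)·(-2.25) + (1.75)·(1.75) + (2.75)·(2.75)) / 3 = 20.75/3 = 6.9167

S is symmetric (S[j,i] = S[i,j]). Assembling:

S = [[12.6667, 0.6667],
 [0.6667, 6.9167]]


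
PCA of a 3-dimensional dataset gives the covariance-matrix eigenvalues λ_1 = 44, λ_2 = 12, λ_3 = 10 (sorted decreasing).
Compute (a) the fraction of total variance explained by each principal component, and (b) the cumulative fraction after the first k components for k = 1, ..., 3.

Step 1 — total variance = trace(Sigma) = Σ λ_i = 44 + 12 + 10 = 66.

Step 2 — fraction explained by component i = λ_i / Σ λ:
  PC1: 44/66 = 0.6667
  PC2: 12/66 = 0.1818
  PC3: 10/66 = 0.1515

Step 3 — cumulative fraction after k components = (λ_1 + ... + λ_k) / Σ λ:
  k = 1: 44/66 = 0.6667
  k = 2: (44 + 12)/66 = 56/66 = 0.8485
  k = 3: (44 + 12 + 10)/66 = 66/66 = 1

Summary (fraction, with percent):

explained: PC1 0.6667 (66.67%), PC2 0.1818 (18.18%), PC3 0.1515 (15.15%);  cumulative: 0.6667, 0.8485, 1


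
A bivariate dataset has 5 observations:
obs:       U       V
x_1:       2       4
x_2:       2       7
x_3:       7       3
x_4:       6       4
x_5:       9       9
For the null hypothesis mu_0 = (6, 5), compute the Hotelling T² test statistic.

Step 1 — sample mean vector:
  mean(U) = (2 + 2 + 7 + 6 + 9) / 5 = 26/5 = 5.2
  mean(V) = (4 + 7 + 3 + 4 + 9) / 5 = 27/5 = 5.4
  x̄ = (5.2, 5.4),  deviation x̄ - mu_0 = (5.2, 5.4) - (6, 5) = (-0.8, 0.4).

Step 2 — sample covariance matrix, S[i,j] = (1/(n-1)) · Σ_k (x_{k,i} - mean_i) · (x_{k,j} - mean_j), divisor n-1 = 4:
  S[U,U] = ((-3.2)·(-3.2) + (-3.2)·(-3.2) + (1.8)·(1.8) + (0.8)·(0.8) + (3.8)·(3.8)) / 4 = 38.8/4 = 9.7
  S[U,V] = ((-3.2)·(-1.4) + (-3.2)·(1.6) + (1.8)·(-2.4) + (0.8)·(-1.4) + (3.8)·(3.6)) / 4 = 7.6/4 = 1.9
  S[V,V] = ((-1.4)·(-1.4) + (1.6)·(1.6) + (-2.4)·(-2.4) + (-1.4)·(-1.4) + (3.6)·(3.6)) / 4 = 25.2/4 = 6.3
  S = [[9.7, 1.9],
 [1.9, 6.3]].

Step 3 — invert S. det(S) = 9.7·6.3 - (1.9)² = 57.5.
  S^{-1} = (1/det) · [[d, -b], [-b, a]] = [[0.1096, -0.033],
 [-0.033, 0.1687]].

Step 4 — quadratic form (x̄ - mu_0)^T · S^{-1} · (x̄ - mu_0):
  S^{-1} · (x̄ - mu_0) = (-0.1009, 0.0939),
  (x̄ - mu_0)^T · [...] = (-0.8)·(-0.1009) + (0.4)·(0.0939) = 0.1183.

Step 5 — scale by n: T² = 5 · 0.1183 = 0.5913.

T² ≈ 0.5913


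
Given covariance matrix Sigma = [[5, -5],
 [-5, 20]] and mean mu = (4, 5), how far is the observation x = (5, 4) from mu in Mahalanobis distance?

Step 1 — centre the observation: (x - mu) = (1, -1).

Step 2 — invert Sigma. det(Sigma) = 5·20 - (-5)² = 75.
  Sigma^{-1} = (1/det) · [[d, -b], [-b, a]] = [[0.2667, 0.0667],
 [0.0667, 0.0667]].

Step 3 — form the quadratic (x - mu)^T · Sigma^{-1} · (x - mu):
  Sigma^{-1} · (x - mu) = (0.2, 0).
  (x - mu)^T · [Sigma^{-1} · (x - mu)] = (1)·(0.2) + (-1)·(0) = 0.2.

Step 4 — take square root: d = √(0.2) ≈ 0.4472.

d(x, mu) = √(0.2) ≈ 0.4472


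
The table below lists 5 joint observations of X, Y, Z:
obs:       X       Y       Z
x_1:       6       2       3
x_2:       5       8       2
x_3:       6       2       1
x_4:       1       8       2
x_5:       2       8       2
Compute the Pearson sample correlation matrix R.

Step 1 — column means:
  mean(X) = (6 + 5 + 6 + 1 + 2) / 5 = 20/5 = 4
  mean(Y) = (2 + 8 + 2 + 8 + 8) / 5 = 28/5 = 5.6
  mean(Z) = (3 + 2 + 1 + 2 + 2) / 5 = 10/5 = 2

Step 2 — sample variances and covariances s[i,j] = (1/(n-1)) · Σ_k (x_{k,i} - mean_i) · (x_{k,j} - mean_j), with n-1 = 4:
  s[X,X] = ((2)·(2) + (1)·(1) + (2)·(2) + (-3)·(-3) + (-2)·(-2)) / 4 = 22/4 = 5.5
  s[X,Y] = ((2)·(-3.6) + (1)·(2.4) + (2)·(-3.6) + (-3)·(2.4) + (-2)·(2.4)) / 4 = -24/4 = -6
  s[X,Z] = ((2)·(1) + (1)·(0) + (2)·(-1) + (-3)·(0) + (-2)·(0)) / 4 = 0/4 = 0
  s[Y,Y] = ((-3.6)·(-3.6) + (2.4)·(2.4) + (-3.6)·(-3.6) + (2.4)·(2.4) + (2.4)·(2.4)) / 4 = 43.2/4 = 10.8
  s[Y,Z] = ((-3.6)·(1) + (2.4)·(0) + (-3.6)·(-1) + (2.4)·(0) + (2.4)·(0)) / 4 = 0/4 = 0
  s[Z,Z] = ((1)·(1) + (0)·(0) + (-1)·(-1) + (0)·(0) + (0)·(0)) / 4 = 2/4 = 0.5
  Sample standard deviations s_i = √(s[i,i]):
  s(X) = √(5.5) = 2.3452
  s(Y) = √(10.8) = 3.2863
  s(Z) = √(0.5) = 0.7071

Step 3 — r_{ij} = s_{ij} / (s_i · s_j):
  r[X,X] = 1 (diagonal).
  r[X,Y] = -6 / (2.3452 · 3.2863) = -6 / 7.7071 = -0.7785
  r[X,Z] = 0 / (2.3452 · 0.7071) = 0 / 1.6583 = 0
  r[Y,Y] = 1 (diagonal).
  r[Y,Z] = 0 / (3.2863 · 0.7071) = 0 / 2.3238 = 0
  r[Z,Z] = 1 (diagonal).

R is symmetric with unit diagonal. Assembling:

R = [[1, -0.7785, 0],
 [-0.7785, 1, 0],
 [0, 0, 1]]


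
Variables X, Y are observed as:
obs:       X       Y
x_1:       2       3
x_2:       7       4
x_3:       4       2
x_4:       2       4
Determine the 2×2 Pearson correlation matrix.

Step 1 — column means:
  mean(X) = (2 + 7 + 4 + 2) / 4 = 15/4 = 3.75
  mean(Y) = (3 + 4 + 2 + 4) / 4 = 13/4 = 3.25

Step 2 — sample variances and covariances s[i,j] = (1/(n-1)) · Σ_k (x_{k,i} - mean_i) · (x_{k,j} - mean_j), with n-1 = 3:
  s[X,X] = ((-1.75)·(-1.75) + (3.25)·(3.25) + (0.25)·(0.25) + (-1.75)·(-1.75)) / 3 = 16.75/3 = 5.5833
  s[X,Y] = ((-1.75)·(-0.25) + (3.25)·(0.75) + (0.25)·(-1.25) + (-1.75)·(0.75)) / 3 = 1.25/3 = 0.4167
  s[Y,Y] = ((-0.25)·(-0.25) + (0.75)·(0.75) + (-1.25)·(-1.25) + (0.75)·(0.75)) / 3 = 2.75/3 = 0.9167
  Sample standard deviations s_i = √(s[i,i]):
  s(X) = √(5.5833) = 2.3629
  s(Y) = √(0.9167) = 0.9574

Step 3 — r_{ij} = s_{ij} / (s_i · s_j):
  r[X,X] = 1 (diagonal).
  r[X,Y] = 0.4167 / (2.3629 · 0.9574) = 0.4167 / 2.2623 = 0.1842
  r[Y,Y] = 1 (diagonal).

R is symmetric with unit diagonal. Assembling:

R = [[1, 0.1842],
 [0.1842, 1]]


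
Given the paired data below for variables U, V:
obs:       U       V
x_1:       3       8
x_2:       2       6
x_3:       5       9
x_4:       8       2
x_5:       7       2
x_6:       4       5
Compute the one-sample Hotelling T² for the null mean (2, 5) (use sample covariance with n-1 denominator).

Step 1 — sample mean vector:
  mean(U) = (3 + 2 + 5 + 8 + 7 + 4) / 6 = 29/6 = 4.8333
  mean(V) = (8 + 6 + 9 + 2 + 2 + 5) / 6 = 32/6 = 5.3333
  x̄ = (4.8333, 5.3333),  deviation x̄ - mu_0 = (4.8333, 5.3333) - (2, 5) = (2.8333, 0.3333).

Step 2 — sample covariance matrix, S[i,j] = (1/(n-1)) · Σ_k (x_{k,i} - mean_i) · (x_{k,j} - mean_j), divisor n-1 = 5:
  S[U,U] = ((-1.8333)·(-1.8333) + (-2.8333)·(-2.8333) + (0.1667)·(0.1667) + (3.1667)·(3.1667) + (2.1667)·(2.1667) + (-0.8333)·(-0.8333)) / 5 = 26.8333/5 = 5.3667
  S[U,V] = ((-1.8333)·(2.6667) + (-2.8333)·(0.6667) + (0.1667)·(3.6667) + (3.1667)·(-3.3333) + (2.1667)·(-3.3333) + (-0.8333)·(-0.3333)) / 5 = -23.6667/5 = -4.7333
  S[V,V] = ((2.6667)·(2.6667) + (0.6667)·(0.6667) + (3.6667)·(3.6667) + (-3.3333)·(-3.3333) + (-3.3333)·(-3.3333) + (-0.3333)·(-0.3333)) / 5 = 43.3333/5 = 8.6667
  S = [[5.3667, -4.7333],
 [-4.7333, 8.6667]].

Step 3 — invert S. det(S) = 5.3667·8.6667 - (-4.7333)² = 24.1067.
  S^{-1} = (1/det) · [[d, -b], [-b, a]] = [[0.3595, 0.1963],
 [0.1963, 0.2226]].

Step 4 — quadratic form (x̄ - mu_0)^T · S^{-1} · (x̄ - mu_0):
  S^{-1} · (x̄ - mu_0) = (1.0841, 0.6305),
  (x̄ - mu_0)^T · [...] = (2.8333)·(1.0841) + (0.3333)·(0.6305) = 3.2817.

Step 5 — scale by n: T² = 6 · 3.2817 = 19.6903.

T² ≈ 19.6903


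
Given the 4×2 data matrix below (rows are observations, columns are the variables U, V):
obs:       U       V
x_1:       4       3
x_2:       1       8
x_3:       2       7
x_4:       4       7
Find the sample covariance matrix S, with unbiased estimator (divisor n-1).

Step 1 — column means:
  mean(U) = (4 + 1 + 2 + 4) / 4 = 11/4 = 2.75
  mean(V) = (3 + 8 + 7 + 7) / 4 = 25/4 = 6.25

Step 2 — sample covariance S[i,j] = (1/(n-1)) · Σ_k (x_{k,i} - mean_i) · (x_{k,j} - mean_j), with n-1 = 3.
  S[U,U] = ((1.25)·(1.25) + (-1.75)·(-1.75) + (-0.75)·(-0.75) + (1.25)·(1.25)) / 3 = 6.75/3 = 2.25
  S[U,V] = ((1.25)·(-3.25) + (-1.75)·(1.75) + (-0.75)·(0.75) + (1.25)·(0.75)) / 3 = -6.75/3 = -2.25
  S[V,V] = ((-3.25)·(-3.25) + (1.75)·(1.75) + (0.75)·(0.75) + (0.75)·(0.75)) / 3 = 14.75/3 = 4.9167

S is symmetric (S[j,i] = S[i,j]). Assembling:

S = [[2.25, -2.25],
 [-2.25, 4.9167]]


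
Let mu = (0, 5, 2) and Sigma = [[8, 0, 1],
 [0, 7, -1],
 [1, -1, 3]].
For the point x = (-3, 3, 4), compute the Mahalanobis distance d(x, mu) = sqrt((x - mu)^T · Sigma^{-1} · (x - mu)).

Step 1 — centre the observation: (x - mu) = (-3, -2, 2).

Step 2 — invert Sigma (cofactor / det for 3×3, or solve directly):
  Sigma^{-1} = [[0.1307, -0.0065, -0.0458],
 [-0.0065, 0.1503, 0.0523],
 [-0.0458, 0.0523, 0.366]].

Step 3 — form the quadratic (x - mu)^T · Sigma^{-1} · (x - mu):
  Sigma^{-1} · (x - mu) = (-0.4706, -0.1765, 0.7647).
  (x - mu)^T · [Sigma^{-1} · (x - mu)] = (-3)·(-0.4706) + (-2)·(-0.1765) + (2)·(0.7647) = 3.2941.

Step 4 — take square root: d = √(3.2941) ≈ 1.815.

d(x, mu) = √(3.2941) ≈ 1.815


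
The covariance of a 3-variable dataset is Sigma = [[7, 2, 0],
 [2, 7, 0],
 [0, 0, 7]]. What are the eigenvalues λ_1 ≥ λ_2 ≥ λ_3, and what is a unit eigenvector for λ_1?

Step 1 — characteristic polynomial p(λ) = det(λI - Sigma) = λ³ - tr·λ² + c_1·λ - det, where tr = trace, c_1 = sum of the principal 2×2 minors, det = det(Sigma):
  tr = 7 + 7 + 7 = 21,
  c_1 = (7·7 - (2)²) + (7·7 - (0)²) + (7·7 - (0)²) = 45 + 49 + 49 = 143,
  det = 7·(7·7 - (0)²) - (2)·((2)·7 - (0)·(0)) + (0)·((2)·(0) - 7·(0)) = 7·(49) - (2)·(14) + (0)·(0) = 315.
  So p(λ) = λ³ - 21λ² + 143λ - 315.
Step 2 — look for an integer root (rational root theorem: any rational root is an integer divisor of 315). Testing λ = 5:
  p(5) = 125 - 525 + 715 - 315 = 0  ✓
  Dividing out (λ - 5): p(λ) = (λ - 5)(λ² - 16λ + 63).
Step 3 — remaining eigenvalues from the quadratic λ² - 16λ + 63 = 0:
  Δ = 16² - 4·63 = 256 - 252 = 4,  λ = (16 ± √4)/2 = (16 ± 2)/2 = 9 or 7.
  Sorted: λ_1 = 9,  λ_2 = 7,  λ_3 = 5  (check: sum = 21 = tr ✓).

Step 4 — unit eigenvector for λ_1 = 9: v spans the null space of (Sigma - λ_1 I), whose rows are
  r_1 = (-2, 2, 0),  r_2 = (2, -2, 0),  r_3 = (0, 0, -2).
  v is orthogonal to every row, so take v ∝ r_1 × r_3 = ((2)·(-2) - (0)·(0), (0)·(0) - (-2)·(-2), (-2)·(0) - (2)·(0)) = (-4, -4, 0).
  Rescale (divide by 4; multiply by -1 so the first nonzero entry is positive): u = (1, 1, 0).
  ||u|| = √((1)² + (1)² + (0)²) = √(2) ≈ 1.4142,  v_1 = u/||u|| ≈ (0.7071, 0.7071, 0) (||v_1|| = 1).

λ_1 = 9,  λ_2 = 7,  λ_3 = 5;  v_1 ≈ (0.7071, 0.7071, 0)


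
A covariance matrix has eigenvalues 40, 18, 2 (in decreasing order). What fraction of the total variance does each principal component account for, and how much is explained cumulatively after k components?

Step 1 — total variance = trace(Sigma) = Σ λ_i = 40 + 18 + 2 = 60.

Step 2 — fraction explained by component i = λ_i / Σ λ:
  PC1: 40/60 = 0.6667
  PC2: 18/60 = 0.3
  PC3: 2/60 = 0.0333

Step 3 — cumulative fraction after k components = (λ_1 + ... + λ_k) / Σ λ:
  k = 1: 40/60 = 0.6667
  k = 2: (40 + 18)/60 = 58/60 = 0.9667
  k = 3: (40 + 18 + 2)/60 = 60/60 = 1

Summary (fraction, with percent):

explained: PC1 0.6667 (66.67%), PC2 0.3 (30%), PC3 0.0333 (3.33%);  cumulative: 0.6667, 0.9667, 1


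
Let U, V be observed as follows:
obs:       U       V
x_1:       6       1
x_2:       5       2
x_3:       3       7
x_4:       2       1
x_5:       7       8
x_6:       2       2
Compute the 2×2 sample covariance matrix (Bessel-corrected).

Step 1 — column means:
  mean(U) = (6 + 5 + 3 + 2 + 7 + 2) / 6 = 25/6 = 4.1667
  mean(V) = (1 + 2 + 7 + 1 + 8 + 2) / 6 = 21/6 = 3.5

Step 2 — sample covariance S[i,j] = (1/(n-1)) · Σ_k (x_{k,i} - mean_i) · (x_{k,j} - mean_j), with n-1 = 5.
  S[U,U] = ((1.8333)·(1.8333) + (0.8333)·(0.8333) + (-1.1667)·(-1.1667) + (-2.1667)·(-2.1667) + (2.8333)·(2.8333) + (-2.1667)·(-2.1667)) / 5 = 22.8333/5 = 4.5667
  S[U,V] = ((1.8333)·(-2.5) + (0.8333)·(-1.5) + (-1.1667)·(3.5) + (-2.1667)·(-2.5) + (2.8333)·(4.5) + (-2.1667)·(-1.5)) / 5 = 11.5/5 = 2.3
  S[V,V] = ((-2.5)·(-2.5) + (-1.5)·(-1.5) + (3.5)·(3.5) + (-2.5)·(-2.5) + (4.5)·(4.5) + (-1.5)·(-1.5)) / 5 = 49.5/5 = 9.9

S is symmetric (S[j,i] = S[i,j]). Assembling:

S = [[4.5667, 2.3],
 [2.3, 9.9]]


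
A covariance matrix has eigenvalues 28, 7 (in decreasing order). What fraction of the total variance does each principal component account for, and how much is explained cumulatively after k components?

Step 1 — total variance = trace(Sigma) = Σ λ_i = 28 + 7 = 35.

Step 2 — fraction explained by component i = λ_i / Σ λ:
  PC1: 28/35 = 0.8
  PC2: 7/35 = 0.2

Step 3 — cumulative fraction after k components = (λ_1 + ... + λ_k) / Σ λ:
  k = 1: 28/35 = 0.8
  k = 2: (28 + 7)/35 = 35/35 = 1

Summary (fraction, with percent):

explained: PC1 0.8 (80%), PC2 0.2 (20%);  cumulative: 0.8, 1


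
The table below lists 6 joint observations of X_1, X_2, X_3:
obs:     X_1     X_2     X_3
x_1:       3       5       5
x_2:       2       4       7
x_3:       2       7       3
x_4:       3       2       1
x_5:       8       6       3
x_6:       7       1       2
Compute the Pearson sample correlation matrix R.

Step 1 — column means:
  mean(X_1) = (3 + 2 + 2 + 3 + 8 + 7) / 6 = 25/6 = 4.1667
  mean(X_2) = (5 + 4 + 7 + 2 + 6 + 1) / 6 = 25/6 = 4.1667
  mean(X_3) = (5 + 7 + 3 + 1 + 3 + 2) / 6 = 21/6 = 3.5

Step 2 — sample variances and covariances s[i,j] = (1/(n-1)) · Σ_k (x_{k,i} - mean_i) · (x_{k,j} - mean_j), with n-1 = 5:
  s[X_1,X_1] = ((-1.1667)·(-1.1667) + (-2.1667)·(-2.1667) + (-2.1667)·(-2.1667) + (-1.1667)·(-1.1667) + (3.8333)·(3.8333) + (2.8333)·(2.8333)) / 5 = 34.8333/5 = 6.9667
  s[X_1,X_2] = ((-1.1667)·(0.8333) + (-2.1667)·(-0.1667) + (-2.1667)·(2.8333) + (-1.1667)·(-2.1667) + (3.8333)·(1.8333) + (2.8333)·(-3.1667)) / 5 = -6.1667/5 = -1.2333
  s[X_1,X_3] = ((-1.1667)·(1.5) + (-2.1667)·(3.5) + (-2.1667)·(-0.5) + (-1.1667)·(-2.5) + (3.8333)·(-0.5) + (2.8333)·(-1.5)) / 5 = -11.5/5 = -2.3
  s[X_2,X_2] = ((0.8333)·(0.8333) + (-0.1667)·(-0.1667) + (2.8333)·(2.8333) + (-2.1667)·(-2.1667) + (1.8333)·(1.8333) + (-3.1667)·(-3.1667)) / 5 = 26.8333/5 = 5.3667
  s[X_2,X_3] = ((0.8333)·(1.5) + (-0.1667)·(3.5) + (2.8333)·(-0.5) + (-2.1667)·(-2.5) + (1.8333)·(-0.5) + (-3.1667)·(-1.5)) / 5 = 8.5/5 = 1.7
  s[X_3,X_3] = ((1.5)·(1.5) + (3.5)·(3.5) + (-0.5)·(-0.5) + (-2.5)·(-2.5) + (-0.5)·(-0.5) + (-1.5)·(-1.5)) / 5 = 23.5/5 = 4.7
  Sample standard deviations s_i = √(s[i,i]):
  s(X_1) = √(6.9667) = 2.6394
  s(X_2) = √(5.3667) = 2.3166
  s(X_3) = √(4.7) = 2.1679

Step 3 — r_{ij} = s_{ij} / (s_i · s_j):
  r[X_1,X_1] = 1 (diagonal).
  r[X_1,X_2] = -1.2333 / (2.6394 · 2.3166) = -1.2333 / 6.1146 = -0.2017
  r[X_1,X_3] = -2.3 / (2.6394 · 2.1679) = -2.3 / 5.7222 = -0.4019
  r[X_2,X_2] = 1 (diagonal).
  r[X_2,X_3] = 1.7 / (2.3166 · 2.1679) = 1.7 / 5.0223 = 0.3385
  r[X_3,X_3] = 1 (diagonal).

R is symmetric with unit diagonal. Assembling:

R = [[1, -0.2017, -0.4019],
 [-0.2017, 1, 0.3385],
 [-0.4019, 0.3385, 1]]


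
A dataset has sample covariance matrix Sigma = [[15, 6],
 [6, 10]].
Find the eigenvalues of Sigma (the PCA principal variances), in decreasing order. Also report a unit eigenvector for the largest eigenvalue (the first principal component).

Step 1 — characteristic polynomial of 2×2 Sigma:
  det(Sigma - λI) = λ² - trace · λ + det = 0.
  trace = 15 + 10 = 25, det = 15·10 - (6)² = 114.
Step 2 — discriminant:
  Δ = trace² - 4·det = 625 - 456 = 169.
Step 3 — eigenvalues:
  λ = (trace ± √Δ)/2 = (25 ± 13)/2,
  λ_1 = 19,  λ_2 = 6.

Step 4 — unit eigenvector for λ_1: solve (Sigma - λ_1 I)v = 0. First row:
  (15 - 19)·v_x + (6)·v_y = 0, i.e. (-4)·v_x + (6)·v_y = 0,
  so v ∝ (b, λ_1 - a) = (6, 4) = u.
  ||u|| = √((6)² + (4)²) = √(52) ≈ 7.2111,
  v_1 = u/||u|| ≈ (0.8321, 0.5547) (||v_1|| = 1).

λ_1 = 19,  λ_2 = 6;  v_1 ≈ (0.8321, 0.5547)


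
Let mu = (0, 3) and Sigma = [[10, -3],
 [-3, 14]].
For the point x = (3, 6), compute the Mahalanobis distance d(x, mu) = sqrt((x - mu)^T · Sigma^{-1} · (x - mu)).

Step 1 — centre the observation: (x - mu) = (3, 3).

Step 2 — invert Sigma. det(Sigma) = 10·14 - (-3)² = 131.
  Sigma^{-1} = (1/det) · [[d, -b], [-b, a]] = [[0.1069, 0.0229],
 [0.0229, 0.0763]].

Step 3 — form the quadratic (x - mu)^T · Sigma^{-1} · (x - mu):
  Sigma^{-1} · (x - mu) = (0.3893, 0.2977).
  (x - mu)^T · [Sigma^{-1} · (x - mu)] = (3)·(0.3893) + (3)·(0.2977) = 2.0611.

Step 4 — take square root: d = √(2.0611) ≈ 1.4356.

d(x, mu) = √(2.0611) ≈ 1.4356


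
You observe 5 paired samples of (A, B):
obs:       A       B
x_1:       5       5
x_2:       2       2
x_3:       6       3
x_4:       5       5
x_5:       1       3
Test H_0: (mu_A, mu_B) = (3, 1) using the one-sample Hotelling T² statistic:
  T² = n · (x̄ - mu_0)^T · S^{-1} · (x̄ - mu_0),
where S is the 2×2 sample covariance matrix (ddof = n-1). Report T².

Step 1 — sample mean vector:
  mean(A) = (5 + 2 + 6 + 5 + 1) / 5 = 19/5 = 3.8
  mean(B) = (5 + 2 + 3 + 5 + 3) / 5 = 18/5 = 3.6
  x̄ = (3.8, 3.6),  deviation x̄ - mu_0 = (3.8, 3.6) - (3, 1) = (0.8, 2.6).

Step 2 — sample covariance matrix, S[i,j] = (1/(n-1)) · Σ_k (x_{k,i} - mean_i) · (x_{k,j} - mean_j), divisor n-1 = 4:
  S[A,A] = ((1.2)·(1.2) + (-1.8)·(-1.8) + (2.2)·(2.2) + (1.2)·(1.2) + (-2.8)·(-2.8)) / 4 = 18.8/4 = 4.7
  S[A,B] = ((1.2)·(1.4) + (-1.8)·(-1.6) + (2.2)·(-0.6) + (1.2)·(1.4) + (-2.8)·(-0.6)) / 4 = 6.6/4 = 1.65
  S[B,B] = ((1.4)·(1.4) + (-1.6)·(-1.6) + (-0.6)·(-0.6) + (1.4)·(1.4) + (-0.6)·(-0.6)) / 4 = 7.2/4 = 1.8
  S = [[4.7, 1.65],
 [1.65, 1.8]].

Step 3 — invert S. det(S) = 4.7·1.8 - (1.65)² = 5.7375.
  S^{-1} = (1/det) · [[d, -b], [-b, a]] = [[0.3137, -0.2876],
 [-0.2876, 0.8192]].

Step 4 — quadratic form (x̄ - mu_0)^T · S^{-1} · (x̄ - mu_0):
  S^{-1} · (x̄ - mu_0) = (-0.4967, 1.8998),
  (x̄ - mu_0)^T · [...] = (0.8)·(-0.4967) + (2.6)·(1.8998) = 4.542.

Step 5 — scale by n: T² = 5 · 4.542 = 22.7102.

T² ≈ 22.7102


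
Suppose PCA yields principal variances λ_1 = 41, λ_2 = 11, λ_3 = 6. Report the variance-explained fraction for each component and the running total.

Step 1 — total variance = trace(Sigma) = Σ λ_i = 41 + 11 + 6 = 58.

Step 2 — fraction explained by component i = λ_i / Σ λ:
  PC1: 41/58 = 0.7069
  PC2: 11/58 = 0.1897
  PC3: 6/58 = 0.1034

Step 3 — cumulative fraction after k components = (λ_1 + ... + λ_k) / Σ λ:
  k = 1: 41/58 = 0.7069
  k = 2: (41 + 11)/58 = 52/58 = 0.8966
  k = 3: (41 + 11 + 6)/58 = 58/58 = 1

Summary (fraction, with percent):

explained: PC1 0.7069 (70.69%), PC2 0.1897 (18.97%), PC3 0.1034 (10.34%);  cumulative: 0.7069, 0.8966, 1


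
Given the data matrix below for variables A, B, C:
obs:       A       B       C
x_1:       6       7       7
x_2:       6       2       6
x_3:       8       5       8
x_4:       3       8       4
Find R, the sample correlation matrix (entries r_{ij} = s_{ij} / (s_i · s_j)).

Step 1 — column means:
  mean(A) = (6 + 6 + 8 + 3) / 4 = 23/4 = 5.75
  mean(B) = (7 + 2 + 5 + 8) / 4 = 22/4 = 5.5
  mean(C) = (7 + 6 + 8 + 4) / 4 = 25/4 = 6.25

Step 2 — sample variances and covariances s[i,j] = (1/(n-1)) · Σ_k (x_{k,i} - mean_i) · (x_{k,j} - mean_j), with n-1 = 3:
  s[A,A] = ((0.25)·(0.25) + (0.25)·(0.25) + (2.25)·(2.25) + (-2.75)·(-2.75)) / 3 = 12.75/3 = 4.25
  s[A,B] = ((0.25)·(1.5) + (0.25)·(-3.5) + (2.25)·(-0.5) + (-2.75)·(2.5)) / 3 = -8.5/3 = -2.8333
  s[A,C] = ((0.25)·(0.75) + (0.25)·(-0.25) + (2.25)·(1.75) + (-2.75)·(-2.25)) / 3 = 10.25/3 = 3.4167
  s[B,B] = ((1.5)·(1.5) + (-3.5)·(-3.5) + (-0.5)·(-0.5) + (2.5)·(2.5)) / 3 = 21/3 = 7
  s[B,C] = ((1.5)·(0.75) + (-3.5)·(-0.25) + (-0.5)·(1.75) + (2.5)·(-2.25)) / 3 = -4.5/3 = -1.5
  s[C,C] = ((0.75)·(0.75) + (-0.25)·(-0.25) + (1.75)·(1.75) + (-2.25)·(-2.25)) / 3 = 8.75/3 = 2.9167
  Sample standard deviations s_i = √(s[i,i]):
  s(A) = √(4.25) = 2.0616
  s(B) = √(7) = 2.6458
  s(C) = √(2.9167) = 1.7078

Step 3 — r_{ij} = s_{ij} / (s_i · s_j):
  r[A,A] = 1 (diagonal).
  r[A,B] = -2.8333 / (2.0616 · 2.6458) = -2.8333 / 5.4544 = -0.5195
  r[A,C] = 3.4167 / (2.0616 · 1.7078) = 3.4167 / 3.5208 = 0.9704
  r[B,B] = 1 (diagonal).
  r[B,C] = -1.5 / (2.6458 · 1.7078) = -1.5 / 4.5185 = -0.332
  r[C,C] = 1 (diagonal).

R is symmetric with unit diagonal. Assembling:

R = [[1, -0.5195, 0.9704],
 [-0.5195, 1, -0.332],
 [0.9704, -0.332, 1]]


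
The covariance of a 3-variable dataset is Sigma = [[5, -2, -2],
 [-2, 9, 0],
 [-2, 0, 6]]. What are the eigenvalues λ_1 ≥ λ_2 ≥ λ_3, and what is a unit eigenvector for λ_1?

Step 1 — characteristic polynomial p(λ) = det(λI - Sigma) = λ³ - tr·λ² + c_1·λ - det, where tr = trace, c_1 = sum of the principal 2×2 minors, det = det(Sigma):
  tr = 5 + 9 + 6 = 20,
  c_1 = (5·9 - (-2)²) + (5·6 - (-2)²) + (9·6 - (0)²) = 41 + 26 + 54 = 121,
  det = 5·(9·6 - (0)²) - (-2)·((-2)·6 - (0)·(-2)) + (-2)·((-2)·(0) - 9·(-2)) = 5·(54) - (-2)·(-12) + (-2)·(18) = 210.
  So p(λ) = λ³ - 20λ² + 121λ - 210.
Step 2 — look for an integer root (rational root theorem: any rational root is an integer divisor of 210). Testing λ = 3:
  p(3) = 27 - 180 + 363 - 210 = 0  ✓
  Dividing out (λ - 3): p(λ) = (λ - 3)(λ² - 17λ + 70).
Step 3 — remaining eigenvalues from the quadratic λ² - 17λ + 70 = 0:
  Δ = 17² - 4·70 = 289 - 280 = 9,  λ = (17 ± √9)/2 = (17 ± 3)/2 = 10 or 7.
  Sorted: λ_1 = 10,  λ_2 = 7,  λ_3 = 3  (check: sum = 20 = tr ✓).

Step 4 — unit eigenvector for λ_1 = 10: v spans the null space of (Sigma - λ_1 I), whose rows are
  r_1 = (-5, -2, -2),  r_2 = (-2, -1, 0),  r_3 = (-2, 0, -4).
  v is orthogonal to every row, so take v ∝ r_1 × r_2 = ((-2)·(0) - (-2)·(-1), (-2)·(-2) - (-5)·(0), (-5)·(-1) - (-2)·(-2)) = (-2, 4, 1).
  Rescale (multiply by -1 so the first nonzero entry is positive): u = (2, -4, -1).
  ||u|| = √((2)² + (-4)² + (-1)²) = √(21) ≈ 4.5826,  v_1 = u/||u|| ≈ (0.4364, -0.8729, -0.2182) (||v_1|| = 1).

λ_1 = 10,  λ_2 = 7,  λ_3 = 3;  v_1 ≈ (0.4364, -0.8729, -0.2182)


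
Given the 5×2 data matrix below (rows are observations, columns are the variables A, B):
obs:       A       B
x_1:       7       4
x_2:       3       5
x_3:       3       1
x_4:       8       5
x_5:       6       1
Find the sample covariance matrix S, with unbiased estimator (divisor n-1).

Step 1 — column means:
  mean(A) = (7 + 3 + 3 + 8 + 6) / 5 = 27/5 = 5.4
  mean(B) = (4 + 5 + 1 + 5 + 1) / 5 = 16/5 = 3.2

Step 2 — sample covariance S[i,j] = (1/(n-1)) · Σ_k (x_{k,i} - mean_i) · (x_{k,j} - mean_j), with n-1 = 4.
  S[A,A] = ((1.6)·(1.6) + (-2.4)·(-2.4) + (-2.4)·(-2.4) + (2.6)·(2.6) + (0.6)·(0.6)) / 4 = 21.2/4 = 5.3
  S[A,B] = ((1.6)·(0.8) + (-2.4)·(1.8) + (-2.4)·(-2.2) + (2.6)·(1.8) + (0.6)·(-2.2)) / 4 = 5.6/4 = 1.4
  S[B,B] = ((0.8)·(0.8) + (1.8)·(1.8) + (-2.2)·(-2.2) + (1.8)·(1.8) + (-2.2)·(-2.2)) / 4 = 16.8/4 = 4.2

S is symmetric (S[j,i] = S[i,j]). Assembling:

S = [[5.3, 1.4],
 [1.4, 4.2]]


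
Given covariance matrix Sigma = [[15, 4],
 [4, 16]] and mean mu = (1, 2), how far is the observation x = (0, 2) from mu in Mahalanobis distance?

Step 1 — centre the observation: (x - mu) = (-1, 0).

Step 2 — invert Sigma. det(Sigma) = 15·16 - (4)² = 224.
  Sigma^{-1} = (1/det) · [[d, -b], [-b, a]] = [[0.0714, -0.0179],
 [-0.0179, 0.067]].

Step 3 — form the quadratic (x - mu)^T · Sigma^{-1} · (x - mu):
  Sigma^{-1} · (x - mu) = (-0.0714, 0.0179).
  (x - mu)^T · [Sigma^{-1} · (x - mu)] = (-1)·(-0.0714) + (0)·(0.0179) = 0.0714.

Step 4 — take square root: d = √(0.0714) ≈ 0.2673.

d(x, mu) = √(0.0714) ≈ 0.2673


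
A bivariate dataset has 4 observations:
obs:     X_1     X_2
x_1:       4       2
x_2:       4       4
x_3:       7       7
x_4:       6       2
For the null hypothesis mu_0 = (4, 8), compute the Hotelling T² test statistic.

Step 1 — sample mean vector:
  mean(X_1) = (4 + 4 + 7 + 6) / 4 = 21/4 = 5.25
  mean(X_2) = (2 + 4 + 7 + 2) / 4 = 15/4 = 3.75
  x̄ = (5.25, 3.75),  deviation x̄ - mu_0 = (5.25, 3.75) - (4, 8) = (1.25, -4.25).

Step 2 — sample covariance matrix, S[i,j] = (1/(n-1)) · Σ_k (x_{k,i} - mean_i) · (x_{k,j} - mean_j), divisor n-1 = 3:
  S[X_1,X_1] = ((-1.25)·(-1.25) + (-1.25)·(-1.25) + (1.75)·(1.75) + (0.75)·(0.75)) / 3 = 6.75/3 = 2.25
  S[X_1,X_2] = ((-1.25)·(-1.75) + (-1.25)·(0.25) + (1.75)·(3.25) + (0.75)·(-1.75)) / 3 = 6.25/3 = 2.0833
  S[X_2,X_2] = ((-1.75)·(-1.75) + (0.25)·(0.25) + (3.25)·(3.25) + (-1.75)·(-1.75)) / 3 = 16.75/3 = 5.5833
  S = [[2.25, 2.0833],
 [2.0833, 5.5833]].

Step 3 — invert S. det(S) = 2.25·5.5833 - (2.0833)² = 8.2222.
  S^{-1} = (1/det) · [[d, -b], [-b, a]] = [[0.6791, -0.2534],
 [-0.2534, 0.2736]].

Step 4 — quadratic form (x̄ - mu_0)^T · S^{-1} · (x̄ - mu_0):
  S^{-1} · (x̄ - mu_0) = (1.9257, -1.4797),
  (x̄ - mu_0)^T · [...] = (1.25)·(1.9257) + (-4.25)·(-1.4797) = 8.6959.

Step 5 — scale by n: T² = 4 · 8.6959 = 34.7838.

T² ≈ 34.7838


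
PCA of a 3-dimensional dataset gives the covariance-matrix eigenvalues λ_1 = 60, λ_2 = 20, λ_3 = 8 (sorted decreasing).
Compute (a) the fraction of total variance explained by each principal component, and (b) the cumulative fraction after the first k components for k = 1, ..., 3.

Step 1 — total variance = trace(Sigma) = Σ λ_i = 60 + 20 + 8 = 88.

Step 2 — fraction explained by component i = λ_i / Σ λ:
  PC1: 60/88 = 0.6818
  PC2: 20/88 = 0.2273
  PC3: 8/88 = 0.0909

Step 3 — cumulative fraction after k components = (λ_1 + ... + λ_k) / Σ λ:
  k = 1: 60/88 = 0.6818
  k = 2: (60 + 20)/88 = 80/88 = 0.9091
  k = 3: (60 + 20 + 8)/88 = 88/88 = 1

Summary (fraction, with percent):

explained: PC1 0.6818 (68.18%), PC2 0.2273 (22.73%), PC3 0.0909 (9.09%);  cumulative: 0.6818, 0.9091, 1


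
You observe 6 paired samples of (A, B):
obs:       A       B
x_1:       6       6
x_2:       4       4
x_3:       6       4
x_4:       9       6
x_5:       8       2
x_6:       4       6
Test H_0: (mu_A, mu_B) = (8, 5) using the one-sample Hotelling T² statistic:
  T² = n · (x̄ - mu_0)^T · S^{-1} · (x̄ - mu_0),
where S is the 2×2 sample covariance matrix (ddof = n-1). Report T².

Step 1 — sample mean vector:
  mean(A) = (6 + 4 + 6 + 9 + 8 + 4) / 6 = 37/6 = 6.1667
  mean(B) = (6 + 4 + 4 + 6 + 2 + 6) / 6 = 28/6 = 4.6667
  x̄ = (6.1667, 4.6667),  deviation x̄ - mu_0 = (6.1667, 4.6667) - (8, 5) = (-1.8333, -0.3333).

Step 2 — sample covariance matrix, S[i,j] = (1/(n-1)) · Σ_k (x_{k,i} - mean_i) · (x_{k,j} - mean_j), divisor n-1 = 5:
  S[A,A] = ((-0.1667)·(-0.1667) + (-2.1667)·(-2.1667) + (-0.1667)·(-0.1667) + (2.8333)·(2.8333) + (1.8333)·(1.8333) + (-2.1667)·(-2.1667)) / 5 = 20.8333/5 = 4.1667
  S[A,B] = ((-0.1667)·(1.3333) + (-2.1667)·(-0.6667) + (-0.1667)·(-0.6667) + (2.8333)·(1.3333) + (1.8333)·(-2.6667) + (-2.1667)·(1.3333)) / 5 = -2.6667/5 = -0.5333
  S[B,B] = ((1.3333)·(1.3333) + (-0.6667)·(-0.6667) + (-0.6667)·(-0.6667) + (1.3333)·(1.3333) + (-2.6667)·(-2.6667) + (1.3333)·(1.3333)) / 5 = 13.3333/5 = 2.6667
  S = [[4.1667, -0.5333],
 [-0.5333, 2.6667]].

Step 3 — invert S. det(S) = 4.1667·2.6667 - (-0.5333)² = 10.8267.
  S^{-1} = (1/det) · [[d, -b], [-b, a]] = [[0.2463, 0.0493],
 [0.0493, 0.3849]].

Step 4 — quadratic form (x̄ - mu_0)^T · S^{-1} · (x̄ - mu_0):
  S^{-1} · (x̄ - mu_0) = (-0.468, -0.2186),
  (x̄ - mu_0)^T · [...] = (-1.8333)·(-0.468) + (-0.3333)·(-0.2186) = 0.9308.

Step 5 — scale by n: T² = 6 · 0.9308 = 5.585.

T² ≈ 5.585


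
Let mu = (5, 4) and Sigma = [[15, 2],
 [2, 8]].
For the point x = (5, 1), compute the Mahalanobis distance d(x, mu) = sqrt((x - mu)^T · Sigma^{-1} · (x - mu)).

Step 1 — centre the observation: (x - mu) = (0, -3).

Step 2 — invert Sigma. det(Sigma) = 15·8 - (2)² = 116.
  Sigma^{-1} = (1/det) · [[d, -b], [-b, a]] = [[0.069, -0.0172],
 [-0.0172, 0.1293]].

Step 3 — form the quadratic (x - mu)^T · Sigma^{-1} · (x - mu):
  Sigma^{-1} · (x - mu) = (0.0517, -0.3879).
  (x - mu)^T · [Sigma^{-1} · (x - mu)] = (0)·(0.0517) + (-3)·(-0.3879) = 1.1638.

Step 4 — take square root: d = √(1.1638) ≈ 1.0788.

d(x, mu) = √(1.1638) ≈ 1.0788


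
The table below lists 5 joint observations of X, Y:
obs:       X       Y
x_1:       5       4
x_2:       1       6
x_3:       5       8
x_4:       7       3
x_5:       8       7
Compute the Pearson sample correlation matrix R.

Step 1 — column means:
  mean(X) = (5 + 1 + 5 + 7 + 8) / 5 = 26/5 = 5.2
  mean(Y) = (4 + 6 + 8 + 3 + 7) / 5 = 28/5 = 5.6

Step 2 — sample variances and covariances s[i,j] = (1/(n-1)) · Σ_k (x_{k,i} - mean_i) · (x_{k,j} - mean_j), with n-1 = 4:
  s[X,X] = ((-0.2)·(-0.2) + (-4.2)·(-4.2) + (-0.2)·(-0.2) + (1.8)·(1.8) + (2.8)·(2.8)) / 4 = 28.8/4 = 7.2
  s[X,Y] = ((-0.2)·(-1.6) + (-4.2)·(0.4) + (-0.2)·(2.4) + (1.8)·(-2.6) + (2.8)·(1.4)) / 4 = -2.6/4 = -0.65
  s[Y,Y] = ((-1.6)·(-1.6) + (0.4)·(0.4) + (2.4)·(2.4) + (-2.6)·(-2.6) + (1.4)·(1.4)) / 4 = 17.2/4 = 4.3
  Sample standard deviations s_i = √(s[i,i]):
  s(X) = √(7.2) = 2.6833
  s(Y) = √(4.3) = 2.0736

Step 3 — r_{ij} = s_{ij} / (s_i · s_j):
  r[X,X] = 1 (diagonal).
  r[X,Y] = -0.65 / (2.6833 · 2.0736) = -0.65 / 5.5642 = -0.1168
  r[Y,Y] = 1 (diagonal).

R is symmetric with unit diagonal. Assembling:

R = [[1, -0.1168],
 [-0.1168, 1]]


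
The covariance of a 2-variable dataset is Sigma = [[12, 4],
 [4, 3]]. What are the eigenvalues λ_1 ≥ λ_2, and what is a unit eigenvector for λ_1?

Step 1 — characteristic polynomial of 2×2 Sigma:
  det(Sigma - λI) = λ² - trace · λ + det = 0.
  trace = 12 + 3 = 15, det = 12·3 - (4)² = 20.
Step 2 — discriminant:
  Δ = trace² - 4·det = 225 - 80 = 145.
Step 3 — eigenvalues:
  λ = (trace ± √Δ)/2 = (15 ± 12.0416)/2,
  λ_1 = 13.5208,  λ_2 = 1.4792.

Step 4 — unit eigenvector for λ_1: solve (Sigma - λ_1 I)v = 0. First row:
  (12 - 13.5208)·v_x + (4)·v_y = 0, i.e. (-1.5208)·v_x + (4)·v_y = 0,
  so v ∝ (b, λ_1 - a) = (4, 1.5208) = u.
  ||u|| = √((4)² + (1.5208)²) = √(18.3128) ≈ 4.2793,
  v_1 = u/||u|| ≈ (0.9347, 0.3554) (||v_1|| = 1).

λ_1 = 13.5208,  λ_2 = 1.4792;  v_1 ≈ (0.9347, 0.3554)
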